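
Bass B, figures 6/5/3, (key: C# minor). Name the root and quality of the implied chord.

The figures 6/5/3 indicate a seventh chord in first inversion.
In first inversion the root lies a sixth above the bass: a sixth above B in C# minor is G#.
The chord tones are B, D#, F#, G#, giving G# minor seventh.

G# minor seventh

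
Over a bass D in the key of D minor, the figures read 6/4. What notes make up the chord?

D, G, Bb

A fourth above D in this key is G.
A sixth above D in this key is Bb.
Together with the bass D, this spells G minor in second inversion.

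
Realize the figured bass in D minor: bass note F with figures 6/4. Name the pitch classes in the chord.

F, Bb, D

A fourth above F in this key is Bb.
A sixth above F in this key is D.
Together with the bass F, this spells Bb major in second inversion.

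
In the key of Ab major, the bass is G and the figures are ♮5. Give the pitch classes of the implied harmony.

The written figures ♮5 are shorthand for 5/3: the 3 is implied.
A third above G in this key is Bb.
A fifth above G in this key is Db, made natural (D) by the ♮ figure.
Together with the bass G, this spells G minor in root position.

G, Bb, D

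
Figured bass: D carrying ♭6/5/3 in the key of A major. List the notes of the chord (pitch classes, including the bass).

D, F#, A, Bb

A third above D in this key is F#.
A fifth above D in this key is A.
A sixth above D in this key is B, lowered to Bb by the flat.
Together with the bass D, this spells Bb augmented major seventh in first inversion.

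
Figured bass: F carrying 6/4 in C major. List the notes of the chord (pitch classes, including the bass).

A fourth above F in this key is B.
A sixth above F in this key is D.
Together with the bass F, this spells B diminished in second inversion.

F, B, D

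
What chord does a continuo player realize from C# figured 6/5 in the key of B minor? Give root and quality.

The figures 6/5 indicate a seventh chord in first inversion.
In first inversion the root lies a sixth above the bass: a sixth above C# in B minor is A.
The chord tones are C#, E, G, A, giving A dominant seventh.

A dominant seventh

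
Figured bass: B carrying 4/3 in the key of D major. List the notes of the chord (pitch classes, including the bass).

The written figures 4/3 are shorthand for 6/4/3: the 6 is implied.
A third above B in this key is D.
A fourth above B in this key is E.
A sixth above B in this key is G.
Together with the bass B, this spells E minor seventh in second inversion.

B, D, E, G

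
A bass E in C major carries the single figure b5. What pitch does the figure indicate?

Counting 4 letter steps above E lands on B; in C major, that letter is B.
The b5 figure lowers it a semitone, giving Bb.

Bb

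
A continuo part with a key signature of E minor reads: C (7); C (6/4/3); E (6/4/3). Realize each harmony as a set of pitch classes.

C (7/5/3): C, E, G, B.
C (6/4/3): C, E, F#, A.
E (6/4/3): E, G, A, C.

C, E, G, B | C, E, F#, A | E, G, A, C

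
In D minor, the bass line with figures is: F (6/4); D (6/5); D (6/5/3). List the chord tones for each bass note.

F, Bb, D | D, F, A, Bb | D, F, A, Bb

F (6/4): F, Bb, D.
D (6/5/3): D, F, A, Bb.
D (6/5/3): D, F, A, Bb.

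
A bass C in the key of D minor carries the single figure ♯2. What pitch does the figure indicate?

D#

Counting 1 letter step above C lands on D; in D minor, that letter is D.
The #2 figure raises it a semitone, giving D#.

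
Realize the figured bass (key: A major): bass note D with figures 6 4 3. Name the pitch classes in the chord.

D, F#, G#, B

A third above D in this key is F#.
A fourth above D in this key is G#.
A sixth above D in this key is B.
Together with the bass D, this spells G# half-diminished seventh in second inversion.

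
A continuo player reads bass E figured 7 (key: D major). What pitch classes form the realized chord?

The written figures 7 are shorthand for 7/5/3: the 5/3 are implied.
A third above E in this key is G.
A fifth above E in this key is B.
A seventh above E in this key is D.
Together with the bass E, this spells E minor seventh in root position.

E, G, B, D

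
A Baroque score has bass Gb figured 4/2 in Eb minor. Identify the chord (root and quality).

The figures 4/2 indicate a seventh chord in third inversion.
In third inversion the root lies a second above the bass: a second above Gb in Eb minor is Ab.
The chord tones are Gb, Ab, Cb, Eb, giving Ab minor seventh.

Ab minor seventh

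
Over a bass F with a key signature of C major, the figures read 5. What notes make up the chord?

F, A, C

The written figures 5 are shorthand for 5/3: the 3 is implied.
A third above F in this key is A.
A fifth above F in this key is C.
Together with the bass F, this spells F major in root position.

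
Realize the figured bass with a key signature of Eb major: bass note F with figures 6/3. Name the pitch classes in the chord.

F, Ab, D

A third above F in this key is Ab.
A sixth above F in this key is D.
Together with the bass F, this spells D diminished in first inversion.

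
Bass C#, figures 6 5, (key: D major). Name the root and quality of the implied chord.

The figures 6 5 indicate a seventh chord in first inversion.
In first inversion the root lies a sixth above the bass: a sixth above C# in D major is A.
The chord tones are C#, E, G, A, giving A dominant seventh.

A dominant seventh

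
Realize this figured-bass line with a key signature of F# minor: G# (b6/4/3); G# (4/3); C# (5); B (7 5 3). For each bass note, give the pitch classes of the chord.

G# (b6/4/3): G#, B, C#, Eb.
G# (6/4/3): G#, B, C#, E.
C# (5/3): C#, E, G#.
B (7/5/3): B, D, F#, A.

G#, B, C#, Eb | G#, B, C#, E | C#, E, G# | B, D, F#, A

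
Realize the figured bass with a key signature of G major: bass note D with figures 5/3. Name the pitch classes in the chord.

D, F#, A

A third above D in this key is F#.
A fifth above D in this key is A.
Together with the bass D, this spells D major in root position.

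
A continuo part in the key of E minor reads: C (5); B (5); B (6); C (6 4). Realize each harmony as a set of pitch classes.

C (5/3): C, E, G.
B (5/3): B, D, F#.
B (6/3): B, D, G.
C (6/4): C, F#, A.

C, E, G | B, D, F# | B, D, G | C, F#, A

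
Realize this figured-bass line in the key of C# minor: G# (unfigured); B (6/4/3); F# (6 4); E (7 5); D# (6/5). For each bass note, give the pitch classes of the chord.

G#, B, D# | B, D#, E, G# | F#, B, D# | E, G#, B, D# | D#, F#, A, B

G# (5/3): G#, B, D#.
B (6/4/3): B, D#, E, G#.
F# (6/4): F#, B, D#.
E (7/5/3): E, G#, B, D#.
D# (6/5/3): D#, F#, A, B.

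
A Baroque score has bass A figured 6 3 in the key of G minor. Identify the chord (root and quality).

F major

The figures 6 3 indicate a triad in first inversion.
In first inversion the root lies a sixth above the bass: a sixth above A in G minor is F.
The chord tones are A, C, F, giving F major.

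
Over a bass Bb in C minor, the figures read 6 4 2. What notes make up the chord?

Bb, C, Eb, G

A second above Bb in this key is C.
A fourth above Bb in this key is Eb.
A sixth above Bb in this key is G.
Together with the bass Bb, this spells C minor seventh in third inversion.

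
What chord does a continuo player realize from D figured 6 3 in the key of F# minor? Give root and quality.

The figures 6 3 indicate a triad in first inversion.
In first inversion the root lies a sixth above the bass: a sixth above D in F# minor is B.
The chord tones are D, F#, B, giving B minor.

B minor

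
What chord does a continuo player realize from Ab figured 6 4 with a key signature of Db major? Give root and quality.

The figures 6 4 indicate a triad in second inversion.
In second inversion the root lies a fourth above the bass: a fourth above Ab in Db major is Db.
The chord tones are Ab, Db, F, giving Db major.

Db major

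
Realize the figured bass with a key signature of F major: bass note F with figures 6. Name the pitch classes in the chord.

F, A, D

The written figures 6 are shorthand for 6/3: the 3 is implied.
A third above F in this key is A.
A sixth above F in this key is D.
Together with the bass F, this spells D minor in first inversion.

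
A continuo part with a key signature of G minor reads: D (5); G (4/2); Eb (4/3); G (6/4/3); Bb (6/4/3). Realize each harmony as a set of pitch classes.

D, F, A | G, A, C, Eb | Eb, G, A, C | G, Bb, C, Eb | Bb, D, Eb, G

D (5/3): D, F, A.
G (6/4/2): G, A, C, Eb.
Eb (6/4/3): Eb, G, A, C.
G (6/4/3): G, Bb, C, Eb.
Bb (6/4/3): Bb, D, Eb, G.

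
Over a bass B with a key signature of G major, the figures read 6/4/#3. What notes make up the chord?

A third above B in this key is D, raised to D# by the sharp.
A fourth above B in this key is E.
A sixth above B in this key is G.
Together with the bass B, this spells E minor-major seventh in second inversion.

B, D#, E, G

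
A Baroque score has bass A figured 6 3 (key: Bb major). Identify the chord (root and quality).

F major

The figures 6 3 indicate a triad in first inversion.
In first inversion the root lies a sixth above the bass: a sixth above A in Bb major is F.
The chord tones are A, C, F, giving F major.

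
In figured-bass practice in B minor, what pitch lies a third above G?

Counting 2 letter steps above G lands on B; in B minor, that letter is B.

B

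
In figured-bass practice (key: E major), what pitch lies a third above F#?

Counting 2 letter steps above F# lands on A; in E major, that letter is A.

A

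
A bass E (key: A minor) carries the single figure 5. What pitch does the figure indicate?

Counting 4 letter steps above E lands on B; in A minor, that letter is B.

B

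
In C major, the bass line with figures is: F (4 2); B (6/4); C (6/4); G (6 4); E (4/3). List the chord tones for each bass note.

F, G, B, D | B, E, G | C, F, A | G, C, E | E, G, A, C

F (6/4/2): F, G, B, D.
B (6/4): B, E, G.
C (6/4): C, F, A.
G (6/4): G, C, E.
E (6/4/3): E, G, A, C.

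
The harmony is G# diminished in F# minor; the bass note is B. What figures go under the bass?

B is the third of G# diminished, so the chord is in first inversion.
A triad in first inversion is figured 6/3, conventionally abbreviated 6.

6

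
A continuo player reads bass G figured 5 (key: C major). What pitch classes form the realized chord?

G, B, D

The written figures 5 are shorthand for 5/3: the 3 is implied.
A third above G in this key is B.
A fifth above G in this key is D.
Together with the bass G, this spells G major in root position.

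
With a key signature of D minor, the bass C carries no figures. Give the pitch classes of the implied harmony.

An unfigured bass implies 5/3.
A third above C in this key is E.
A fifth above C in this key is G.
Together with the bass C, this spells C major in root position.

C, E, G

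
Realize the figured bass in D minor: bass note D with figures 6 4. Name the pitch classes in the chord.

D, G, Bb

A fourth above D in this key is G.
A sixth above D in this key is Bb.
Together with the bass D, this spells G minor in second inversion.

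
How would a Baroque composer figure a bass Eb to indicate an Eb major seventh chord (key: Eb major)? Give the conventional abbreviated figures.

Eb is the root of Eb major seventh, so the chord is in root position.
A seventh chord in root position is figured 7/5/3, conventionally abbreviated 7.

7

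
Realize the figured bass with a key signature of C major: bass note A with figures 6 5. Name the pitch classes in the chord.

The written figures 6 5 are shorthand for 6/5/3: the 3 is implied.
A third above A in this key is C.
A fifth above A in this key is E.
A sixth above A in this key is F.
Together with the bass A, this spells F major seventh in first inversion.

A, C, E, F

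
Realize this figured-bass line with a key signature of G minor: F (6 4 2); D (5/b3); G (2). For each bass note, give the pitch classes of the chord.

F, G, Bb, D | D, Fb, A | G, A, C, Eb

F (6/4/2): F, G, Bb, D.
D (5/b3): D, Fb, A.
G (6/4/2): G, A, C, Eb.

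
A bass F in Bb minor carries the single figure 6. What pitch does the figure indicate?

Db

Counting 5 letter steps above F lands on D; in Bb minor, that letter is Db.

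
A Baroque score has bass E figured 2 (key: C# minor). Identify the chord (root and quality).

F# minor seventh

The figures 2 indicate a seventh chord in third inversion.
In third inversion the root lies a second above the bass: a second above E in C# minor is F#.
The chord tones are E, F#, A, C#, giving F# minor seventh.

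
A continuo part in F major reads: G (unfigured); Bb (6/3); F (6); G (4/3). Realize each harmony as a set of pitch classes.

G (5/3): G, Bb, D.
Bb (6/3): Bb, D, G.
F (6/3): F, A, D.
G (6/4/3): G, Bb, C, E.

G, Bb, D | Bb, D, G | F, A, D | G, Bb, C, E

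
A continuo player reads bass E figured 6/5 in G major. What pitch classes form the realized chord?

E, G, B, C

The written figures 6/5 are shorthand for 6/5/3: the 3 is implied.
A third above E in this key is G.
A fifth above E in this key is B.
A sixth above E in this key is C.
Together with the bass E, this spells C major seventh in first inversion.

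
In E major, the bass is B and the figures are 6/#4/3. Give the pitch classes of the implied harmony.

B, D#, E#, G#

A third above B in this key is D#.
A fourth above B in this key is E, raised to E# by the sharp.
A sixth above B in this key is G#.
Together with the bass B, this spells E# half-diminished seventh in second inversion.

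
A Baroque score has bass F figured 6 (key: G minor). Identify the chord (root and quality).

D minor

The figures 6 indicate a triad in first inversion.
In first inversion the root lies a sixth above the bass: a sixth above F in G minor is D.
The chord tones are F, A, D, giving D minor.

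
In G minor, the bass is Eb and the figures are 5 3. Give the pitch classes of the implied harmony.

Eb, G, Bb

A third above Eb in this key is G.
A fifth above Eb in this key is Bb.
Together with the bass Eb, this spells Eb major in root position.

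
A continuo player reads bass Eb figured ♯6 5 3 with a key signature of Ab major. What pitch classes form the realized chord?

A third above Eb in this key is G.
A fifth above Eb in this key is Bb.
A sixth above Eb in this key is C, raised to C# by the sharp.

Eb, G, Bb, C#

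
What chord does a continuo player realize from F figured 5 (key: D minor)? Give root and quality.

The figures 5 indicate a triad in root position.
In root position the bass is the root, so the root is F.
The chord tones are F, A, C, giving F major.

F major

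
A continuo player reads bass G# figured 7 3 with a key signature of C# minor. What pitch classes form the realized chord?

G#, B, D#, F#

The written figures 7 3 are shorthand for 7/5/3: the 5 is implied.
A third above G# in this key is B.
A fifth above G# in this key is D#.
A seventh above G# in this key is F#.
Together with the bass G#, this spells G# minor seventh in root position.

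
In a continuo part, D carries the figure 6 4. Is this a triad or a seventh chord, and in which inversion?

triad, second inversion

Intervals of 6/4 above the bass form a triad; the bass is the fifth, so this is second inversion.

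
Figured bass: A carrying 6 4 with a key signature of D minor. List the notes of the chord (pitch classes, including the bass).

A fourth above A in this key is D.
A sixth above A in this key is F.
Together with the bass A, this spells D minor in second inversion.

A, D, F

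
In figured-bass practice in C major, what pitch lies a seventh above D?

C

Counting 6 letter steps above D lands on C; in C major, that letter is C.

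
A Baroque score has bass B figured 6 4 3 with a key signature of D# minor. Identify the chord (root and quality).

The figures 6 4 3 indicate a seventh chord in second inversion.
In second inversion the root lies a fourth above the bass: a fourth above B in D# minor is E#.
The chord tones are B, D#, E#, G#, giving E# half-diminished seventh.

E# half-diminished seventh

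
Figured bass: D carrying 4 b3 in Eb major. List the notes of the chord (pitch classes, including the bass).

The written figures 4 b3 are shorthand for 6/4/3: the 6 is implied.
A third above D in this key is F, lowered to Fb by the flat.
A fourth above D in this key is G.
A sixth above D in this key is Bb.

D, Fb, G, Bb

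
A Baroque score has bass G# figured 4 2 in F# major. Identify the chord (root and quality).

The figures 4 2 indicate a seventh chord in third inversion.
In third inversion the root lies a second above the bass: a second above G# in F# major is A#.
The chord tones are G#, A#, C#, E#, giving A# minor seventh.

A# minor seventh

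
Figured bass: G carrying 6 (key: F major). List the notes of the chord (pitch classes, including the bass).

The written figures 6 are shorthand for 6/3: the 3 is implied.
A third above G in this key is Bb.
A sixth above G in this key is E.
Together with the bass G, this spells E diminished in first inversion.

G, Bb, E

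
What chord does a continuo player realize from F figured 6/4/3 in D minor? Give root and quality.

Bb major seventh

The figures 6/4/3 indicate a seventh chord in second inversion.
In second inversion the root lies a fourth above the bass: a fourth above F in D minor is Bb.
The chord tones are F, A, Bb, D, giving Bb major seventh.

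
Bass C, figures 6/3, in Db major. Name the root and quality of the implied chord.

The figures 6/3 indicate a triad in first inversion.
In first inversion the root lies a sixth above the bass: a sixth above C in Db major is Ab.
The chord tones are C, Eb, Ab, giving Ab major.

Ab major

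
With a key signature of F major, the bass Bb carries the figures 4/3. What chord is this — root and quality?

The figures 4/3 indicate a seventh chord in second inversion.
In second inversion the root lies a fourth above the bass: a fourth above Bb in F major is E.
The chord tones are Bb, D, E, G, giving E half-diminished seventh.

E half-diminished seventh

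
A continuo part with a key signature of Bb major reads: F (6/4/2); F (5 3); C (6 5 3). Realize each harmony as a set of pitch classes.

F, G, Bb, D | F, A, C | C, Eb, G, A

F (6/4/2): F, G, Bb, D.
F (5/3): F, A, C.
C (6/5/3): C, Eb, G, A.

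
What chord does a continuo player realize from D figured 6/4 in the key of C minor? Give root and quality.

The figures 6/4 indicate a triad in second inversion.
In second inversion the root lies a fourth above the bass: a fourth above D in C minor is G.
The chord tones are D, G, Bb, giving G minor.

G minor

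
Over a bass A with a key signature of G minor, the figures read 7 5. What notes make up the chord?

The written figures 7 5 are shorthand for 7/5/3: the 3 is implied.
A third above A in this key is C.
A fifth above A in this key is Eb.
A seventh above A in this key is G.
Together with the bass A, this spells A half-diminished seventh in root position.

A, C, Eb, G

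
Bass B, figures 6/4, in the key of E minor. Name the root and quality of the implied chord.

E minor

The figures 6/4 indicate a triad in second inversion.
In second inversion the root lies a fourth above the bass: a fourth above B in E minor is E.
The chord tones are B, E, G, giving E minor.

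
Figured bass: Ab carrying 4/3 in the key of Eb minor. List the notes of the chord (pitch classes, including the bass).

Ab, Cb, Db, F

The written figures 4/3 are shorthand for 6/4/3: the 6 is implied.
A third above Ab in this key is Cb.
A fourth above Ab in this key is Db.
A sixth above Ab in this key is F.
Together with the bass Ab, this spells Db dominant seventh in second inversion.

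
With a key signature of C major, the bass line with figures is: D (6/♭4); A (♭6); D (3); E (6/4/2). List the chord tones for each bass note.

D (6/b4): D, Gb, B.
A (b6/3): A, C, Fb.
D (5/3): D, F, A.
E (6/4/2): E, F, A, C.

D, Gb, B | A, C, Fb | D, F, A | E, F, A, C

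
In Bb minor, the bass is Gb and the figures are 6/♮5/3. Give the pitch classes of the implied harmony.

Gb, Bb, D, Eb

A third above Gb in this key is Bb.
A fifth above Gb in this key is Db, made natural (D) by the ♮ figure.
A sixth above Gb in this key is Eb.
Together with the bass Gb, this spells Eb minor-major seventh in first inversion.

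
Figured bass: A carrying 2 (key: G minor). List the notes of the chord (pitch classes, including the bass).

The written figures 2 are shorthand for 6/4/2: the 6/4 are implied.
A second above A in this key is Bb.
A fourth above A in this key is D.
A sixth above A in this key is F.
Together with the bass A, this spells Bb major seventh in third inversion.

A, Bb, D, F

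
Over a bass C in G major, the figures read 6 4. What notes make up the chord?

A fourth above C in this key is F#.
A sixth above C in this key is A.
Together with the bass C, this spells F# diminished in second inversion.

C, F#, A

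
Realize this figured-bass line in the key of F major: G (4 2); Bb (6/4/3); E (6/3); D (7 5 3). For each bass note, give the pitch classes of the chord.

G, A, C, E | Bb, D, E, G | E, G, C | D, F, A, C

G (6/4/2): G, A, C, E.
Bb (6/4/3): Bb, D, E, G.
E (6/3): E, G, C.
D (7/5/3): D, F, A, C.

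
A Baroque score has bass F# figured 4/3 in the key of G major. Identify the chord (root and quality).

The figures 4/3 indicate a seventh chord in second inversion.
In second inversion the root lies a fourth above the bass: a fourth above F# in G major is B.
The chord tones are F#, A, B, D, giving B minor seventh.

B minor seventh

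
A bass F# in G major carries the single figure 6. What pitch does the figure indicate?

D

Counting 5 letter steps above F# lands on D; in G major, that letter is D.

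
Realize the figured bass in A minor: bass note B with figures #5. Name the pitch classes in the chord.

The written figures #5 are shorthand for 5/3: the 3 is implied.
A third above B in this key is D.
A fifth above B in this key is F, raised to F# by the sharp.
Together with the bass B, this spells B minor in root position.

B, D, F#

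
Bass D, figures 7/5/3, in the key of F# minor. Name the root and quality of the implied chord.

D major seventh

The figures 7/5/3 indicate a seventh chord in root position.
In root position the bass is the root, so the root is D.
The chord tones are D, F#, A, C#, giving D major seventh.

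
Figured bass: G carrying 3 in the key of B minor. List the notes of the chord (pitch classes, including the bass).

G, B, D

The written figures 3 are shorthand for 5/3: the 5 is implied.
A third above G in this key is B.
A fifth above G in this key is D.
Together with the bass G, this spells G major in root position.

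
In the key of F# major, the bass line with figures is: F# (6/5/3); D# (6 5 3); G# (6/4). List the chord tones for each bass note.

F#, A#, C#, D# | D#, F#, A#, B | G#, C#, E#

F# (6/5/3): F#, A#, C#, D#.
D# (6/5/3): D#, F#, A#, B.
G# (6/4): G#, C#, E#.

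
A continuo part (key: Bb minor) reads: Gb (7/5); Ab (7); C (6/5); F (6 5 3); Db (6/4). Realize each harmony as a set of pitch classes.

Gb (7/5/3): Gb, Bb, Db, F.
Ab (7/5/3): Ab, C, Eb, Gb.
C (6/5/3): C, Eb, Gb, Ab.
F (6/5/3): F, Ab, C, Db.
Db (6/4): Db, Gb, Bb.

Gb, Bb, Db, F | Ab, C, Eb, Gb | C, Eb, Gb, Ab | F, Ab, C, Db | Db, Gb, Bb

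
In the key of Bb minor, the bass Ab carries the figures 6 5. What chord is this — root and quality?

The figures 6 5 indicate a seventh chord in first inversion.
In first inversion the root lies a sixth above the bass: a sixth above Ab in Bb minor is F.
The chord tones are Ab, C, Eb, F, giving F minor seventh.

F minor seventh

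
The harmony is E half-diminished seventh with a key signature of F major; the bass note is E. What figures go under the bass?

7

E is the root of E half-diminished seventh, so the chord is in root position.
A seventh chord in root position is figured 7/5/3, conventionally abbreviated 7.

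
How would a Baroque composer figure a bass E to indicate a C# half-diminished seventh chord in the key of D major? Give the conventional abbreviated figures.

6/5

E is the third of C# half-diminished seventh, so the chord is in first inversion.
A seventh chord in first inversion is figured 6/5/3, conventionally abbreviated 6/5.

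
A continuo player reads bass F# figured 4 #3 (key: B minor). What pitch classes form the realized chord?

F#, A#, B, D

The written figures 4 #3 are shorthand for 6/4/3: the 6 is implied.
A third above F# in this key is A, raised to A# by the sharp.
A fourth above F# in this key is B.
A sixth above F# in this key is D.
Together with the bass F#, this spells B minor-major seventh in second inversion.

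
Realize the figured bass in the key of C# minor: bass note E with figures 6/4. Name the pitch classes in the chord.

A fourth above E in this key is A.
A sixth above E in this key is C#.
Together with the bass E, this spells A major in second inversion.

E, A, C#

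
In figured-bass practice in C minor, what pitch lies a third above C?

Counting 2 letter steps above C lands on E; in C minor, that letter is Eb.

Eb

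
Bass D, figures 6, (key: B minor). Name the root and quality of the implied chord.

B minor

The figures 6 indicate a triad in first inversion.
In first inversion the root lies a sixth above the bass: a sixth above D in B minor is B.
The chord tones are D, F#, B, giving B minor.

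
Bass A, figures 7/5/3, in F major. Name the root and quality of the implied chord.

A minor seventh

The figures 7/5/3 indicate a seventh chord in root position.
In root position the bass is the root, so the root is A.
The chord tones are A, C, E, G, giving A minor seventh.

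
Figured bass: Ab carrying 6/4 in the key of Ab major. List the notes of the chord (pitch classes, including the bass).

A fourth above Ab in this key is Db.
A sixth above Ab in this key is F.
Together with the bass Ab, this spells Db major in second inversion.

Ab, Db, F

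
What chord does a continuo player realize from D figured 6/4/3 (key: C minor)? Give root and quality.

G minor seventh

The figures 6/4/3 indicate a seventh chord in second inversion.
In second inversion the root lies a fourth above the bass: a fourth above D in C minor is G.
The chord tones are D, F, G, Bb, giving G minor seventh.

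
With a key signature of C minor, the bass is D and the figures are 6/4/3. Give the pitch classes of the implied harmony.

A third above D in this key is F.
A fourth above D in this key is G.
A sixth above D in this key is Bb.
Together with the bass D, this spells G minor seventh in second inversion.

D, F, G, Bb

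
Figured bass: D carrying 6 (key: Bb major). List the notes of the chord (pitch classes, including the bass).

D, F, Bb

The written figures 6 are shorthand for 6/3: the 3 is implied.
A third above D in this key is F.
A sixth above D in this key is Bb.
Together with the bass D, this spells Bb major in first inversion.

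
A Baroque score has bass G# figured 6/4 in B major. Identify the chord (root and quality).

The figures 6/4 indicate a triad in second inversion.
In second inversion the root lies a fourth above the bass: a fourth above G# in B major is C#.
The chord tones are G#, C#, E, giving C# minor.

C# minor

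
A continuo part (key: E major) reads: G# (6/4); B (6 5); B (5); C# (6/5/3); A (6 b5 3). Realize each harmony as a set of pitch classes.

G#, C#, E | B, D#, F#, G# | B, D#, F# | C#, E, G#, A | A, C#, Eb, F#

G# (6/4): G#, C#, E.
B (6/5/3): B, D#, F#, G#.
B (5/3): B, D#, F#.
C# (6/5/3): C#, E, G#, A.
A (6/b5/3): A, C#, Eb, F#.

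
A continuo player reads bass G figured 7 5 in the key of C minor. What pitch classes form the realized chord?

The written figures 7 5 are shorthand for 7/5/3: the 3 is implied.
A third above G in this key is Bb.
A fifth above G in this key is D.
A seventh above G in this key is F.
Together with the bass G, this spells G minor seventh in root position.

G, Bb, D, F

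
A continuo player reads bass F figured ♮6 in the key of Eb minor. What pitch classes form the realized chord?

The written figures ♮6 are shorthand for 6/3: the 3 is implied.
A third above F in this key is Ab.
A sixth above F in this key is Db, made natural (D) by the ♮ figure.
Together with the bass F, this spells D diminished in first inversion.

F, Ab, D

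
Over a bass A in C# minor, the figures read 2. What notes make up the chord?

The written figures 2 are shorthand for 6/4/2: the 6/4 are implied.
A second above A in this key is B.
A fourth above A in this key is D#.
A sixth above A in this key is F#.
Together with the bass A, this spells B dominant seventh in third inversion.

A, B, D#, F#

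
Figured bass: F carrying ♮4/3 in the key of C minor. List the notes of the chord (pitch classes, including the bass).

The written figures ♮4/3 are shorthand for 6/4/3: the 6 is implied.
A third above F in this key is Ab.
A fourth above F in this key is Bb, made natural (B) by the ♮ figure.
A sixth above F in this key is D.
Together with the bass F, this spells B diminished seventh in second inversion.

F, Ab, B, D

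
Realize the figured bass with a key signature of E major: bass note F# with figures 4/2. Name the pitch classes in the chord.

F#, G#, B, D#

The written figures 4/2 are shorthand for 6/4/2: the 6 is implied.
A second above F# in this key is G#.
A fourth above F# in this key is B.
A sixth above F# in this key is D#.
Together with the bass F#, this spells G# minor seventh in third inversion.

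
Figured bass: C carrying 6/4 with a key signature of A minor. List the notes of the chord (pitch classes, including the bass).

C, F, A

A fourth above C in this key is F.
A sixth above C in this key is A.
Together with the bass C, this spells F major in second inversion.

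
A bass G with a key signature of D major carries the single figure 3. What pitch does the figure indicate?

Counting 2 letter steps above G lands on B; in D major, that letter is B.

B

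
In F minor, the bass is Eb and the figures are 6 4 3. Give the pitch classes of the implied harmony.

Eb, G, Ab, C

A third above Eb in this key is G.
A fourth above Eb in this key is Ab.
A sixth above Eb in this key is C.
Together with the bass Eb, this spells Ab major seventh in second inversion.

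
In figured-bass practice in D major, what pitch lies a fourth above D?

Counting 3 letter steps above D lands on G; in D major, that letter is G.

G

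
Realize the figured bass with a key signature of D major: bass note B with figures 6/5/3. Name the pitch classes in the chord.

B, D, F#, G

A third above B in this key is D.
A fifth above B in this key is F#.
A sixth above B in this key is G.
Together with the bass B, this spells G major seventh in first inversion.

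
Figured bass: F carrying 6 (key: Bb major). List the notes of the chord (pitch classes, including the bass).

F, A, D

The written figures 6 are shorthand for 6/3: the 3 is implied.
A third above F in this key is A.
A sixth above F in this key is D.
Together with the bass F, this spells D minor in first inversion.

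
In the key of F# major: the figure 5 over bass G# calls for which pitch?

Counting 4 letter steps above G# lands on D; in F# major, that letter is D#.

D#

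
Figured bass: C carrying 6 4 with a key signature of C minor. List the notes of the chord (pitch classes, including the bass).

A fourth above C in this key is F.
A sixth above C in this key is Ab.
Together with the bass C, this spells F minor in second inversion.

C, F, Ab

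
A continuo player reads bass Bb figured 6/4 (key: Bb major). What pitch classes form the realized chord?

A fourth above Bb in this key is Eb.
A sixth above Bb in this key is G.
Together with the bass Bb, this spells Eb major in second inversion.

Bb, Eb, G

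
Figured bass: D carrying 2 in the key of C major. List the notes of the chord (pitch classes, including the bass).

The written figures 2 are shorthand for 6/4/2: the 6/4 are implied.
A second above D in this key is E.
A fourth above D in this key is G.
A sixth above D in this key is B.
Together with the bass D, this spells E minor seventh in third inversion.

D, E, G, B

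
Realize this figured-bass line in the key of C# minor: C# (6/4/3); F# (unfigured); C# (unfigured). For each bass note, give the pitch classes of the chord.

C# (6/4/3): C#, E, F#, A.
F# (5/3): F#, A, C#.
C# (5/3): C#, E, G#.

C#, E, F#, A | F#, A, C# | C#, E, G#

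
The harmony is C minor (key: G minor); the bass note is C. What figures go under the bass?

no figures

C is the root of C minor, so the chord is in root position.
A triad in root position is figured 5/3, conventionally abbreviated (no figures — root-position triad).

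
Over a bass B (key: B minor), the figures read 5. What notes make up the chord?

B, D, F#

The written figures 5 are shorthand for 5/3: the 3 is implied.
A third above B in this key is D.
A fifth above B in this key is F#.
Together with the bass B, this spells B minor in root position.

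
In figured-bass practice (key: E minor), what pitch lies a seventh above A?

Counting 6 letter steps above A lands on G; in E minor, that letter is G.

G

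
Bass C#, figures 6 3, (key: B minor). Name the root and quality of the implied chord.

The figures 6 3 indicate a triad in first inversion.
In first inversion the root lies a sixth above the bass: a sixth above C# in B minor is A.
The chord tones are C#, E, A, giving A major.

A major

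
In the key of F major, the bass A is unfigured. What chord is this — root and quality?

An unfigured bass indicates a triad in root position.
In root position the bass is the root, so the root is A.
The chord tones are A, C, E, giving A minor.

A minor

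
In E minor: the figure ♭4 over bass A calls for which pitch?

Counting 3 letter steps above A lands on D; in E minor, that letter is D.
The b4 figure lowers it a semitone, giving Db.

Db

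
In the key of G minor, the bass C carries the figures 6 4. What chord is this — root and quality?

F major

The figures 6 4 indicate a triad in second inversion.
In second inversion the root lies a fourth above the bass: a fourth above C in G minor is F.
The chord tones are C, F, A, giving F major.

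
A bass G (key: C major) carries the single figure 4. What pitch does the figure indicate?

C

Counting 3 letter steps above G lands on C; in C major, that letter is C.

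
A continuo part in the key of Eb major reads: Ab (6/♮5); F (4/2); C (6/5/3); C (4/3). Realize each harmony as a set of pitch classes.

Ab, C, E, F | F, G, Bb, D | C, Eb, G, Ab | C, Eb, F, Ab

Ab (6/♮5/3): Ab, C, E, F.
F (6/4/2): F, G, Bb, D.
C (6/5/3): C, Eb, G, Ab.
C (6/4/3): C, Eb, F, Ab.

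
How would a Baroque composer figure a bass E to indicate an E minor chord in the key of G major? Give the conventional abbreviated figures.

E is the root of E minor, so the chord is in root position.
A triad in root position is figured 5/3, conventionally abbreviated (no figures — root-position triad).

no figures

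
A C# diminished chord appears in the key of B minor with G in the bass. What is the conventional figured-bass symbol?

G is the fifth of C# diminished, so the chord is in second inversion.
A triad in second inversion is figured 6/4, conventionally abbreviated 6/4.

6/4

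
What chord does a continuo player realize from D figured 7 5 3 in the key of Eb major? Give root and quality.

D half-diminished seventh

The figures 7 5 3 indicate a seventh chord in root position.
In root position the bass is the root, so the root is D.
The chord tones are D, F, Ab, C, giving D half-diminished seventh.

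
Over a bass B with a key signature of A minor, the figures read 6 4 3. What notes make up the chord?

B, D, E, G

A third above B in this key is D.
A fourth above B in this key is E.
A sixth above B in this key is G.
Together with the bass B, this spells E minor seventh in second inversion.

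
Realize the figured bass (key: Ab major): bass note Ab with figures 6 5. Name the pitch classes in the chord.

Ab, C, Eb, F

The written figures 6 5 are shorthand for 6/5/3: the 3 is implied.
A third above Ab in this key is C.
A fifth above Ab in this key is Eb.
A sixth above Ab in this key is F.
Together with the bass Ab, this spells F minor seventh in first inversion.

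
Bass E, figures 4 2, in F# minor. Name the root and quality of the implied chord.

F# minor seventh

The figures 4 2 indicate a seventh chord in third inversion.
In third inversion the root lies a second above the bass: a second above E in F# minor is F#.
The chord tones are E, F#, A, C#, giving F# minor seventh.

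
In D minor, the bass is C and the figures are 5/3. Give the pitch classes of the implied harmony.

C, E, G

A third above C in this key is E.
A fifth above C in this key is G.
Together with the bass C, this spells C major in root position.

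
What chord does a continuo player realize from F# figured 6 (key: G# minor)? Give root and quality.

D# minor

The figures 6 indicate a triad in first inversion.
In first inversion the root lies a sixth above the bass: a sixth above F# in G# minor is D#.
The chord tones are F#, A#, D#, giving D# minor.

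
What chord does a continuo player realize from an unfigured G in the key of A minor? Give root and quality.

An unfigured bass indicates a triad in root position.
In root position the bass is the root, so the root is G.
The chord tones are G, B, D, giving G major.

G major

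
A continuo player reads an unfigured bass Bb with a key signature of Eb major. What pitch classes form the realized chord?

Bb, D, F

An unfigured bass implies 5/3.
A third above Bb in this key is D.
A fifth above Bb in this key is F.
Together with the bass Bb, this spells Bb major in root position.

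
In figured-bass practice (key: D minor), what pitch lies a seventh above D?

Counting 6 letter steps above D lands on C; in D minor, that letter is C.

C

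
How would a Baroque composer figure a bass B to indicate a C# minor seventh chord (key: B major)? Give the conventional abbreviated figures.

B is the seventh of C# minor seventh, so the chord is in third inversion.
A seventh chord in third inversion is figured 6/4/2, conventionally abbreviated 4/2.

4/2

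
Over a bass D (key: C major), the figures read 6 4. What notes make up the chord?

D, G, B

A fourth above D in this key is G.
A sixth above D in this key is B.
Together with the bass D, this spells G major in second inversion.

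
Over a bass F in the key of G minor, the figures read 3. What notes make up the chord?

The written figures 3 are shorthand for 5/3: the 5 is implied.
A third above F in this key is A.
A fifth above F in this key is C.
Together with the bass F, this spells F major in root position.

F, A, C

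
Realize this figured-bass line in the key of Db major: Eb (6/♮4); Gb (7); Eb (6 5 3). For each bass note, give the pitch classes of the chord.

Eb, A, C | Gb, Bb, Db, F | Eb, Gb, Bb, C

Eb (6/♮4): Eb, A, C.
Gb (7/5/3): Gb, Bb, Db, F.
Eb (6/5/3): Eb, Gb, Bb, C.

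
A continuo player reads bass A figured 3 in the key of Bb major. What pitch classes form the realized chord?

A, C, Eb

The written figures 3 are shorthand for 5/3: the 5 is implied.
A third above A in this key is C.
A fifth above A in this key is Eb.
Together with the bass A, this spells A diminished in root position.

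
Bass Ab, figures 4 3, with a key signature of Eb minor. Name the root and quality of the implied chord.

Db dominant seventh

The figures 4 3 indicate a seventh chord in second inversion.
In second inversion the root lies a fourth above the bass: a fourth above Ab in Eb minor is Db.
The chord tones are Ab, Cb, Db, F, giving Db dominant seventh.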